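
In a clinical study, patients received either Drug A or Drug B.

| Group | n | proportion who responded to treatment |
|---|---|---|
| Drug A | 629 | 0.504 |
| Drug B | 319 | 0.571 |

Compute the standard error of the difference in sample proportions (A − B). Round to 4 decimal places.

The two standard errors are √(0.5040×0.4960/629) = 0.01994 and √(0.5710×0.4290/319) = 0.02771.
Because the samples are independent, SE_diff = √(0.01994² + 0.02771²) = 0.03414.

0.0341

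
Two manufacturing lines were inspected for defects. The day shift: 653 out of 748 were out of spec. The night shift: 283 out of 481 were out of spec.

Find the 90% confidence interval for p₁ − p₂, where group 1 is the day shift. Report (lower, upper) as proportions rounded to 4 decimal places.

p̂₁ = 653/748 = 0.8730 and p̂₂ = 283/481 = 0.5884.
SE₁ = √(p̂₁(1−p̂₁)/n₁) = √(0.8730·0.1270/748) = 0.01217; SE₂ = √(0.5884·0.4116/481) = 0.02244.
Independent samples: SE of the difference = √(SE₁² + SE₂²) = √(0.0001481089 + 0.0005035536) = 0.02553.
z* for 90% confidence is 1.645, so the margin of error is 1.645 × 0.02553 = 0.04200.
Point estimate p̂₁ − p̂₂ = 0.8730 − 0.5884 = 0.2846.
0.2846 ± 0.04200 → (0.2426, 0.3266).

(0.2426, 0.3266)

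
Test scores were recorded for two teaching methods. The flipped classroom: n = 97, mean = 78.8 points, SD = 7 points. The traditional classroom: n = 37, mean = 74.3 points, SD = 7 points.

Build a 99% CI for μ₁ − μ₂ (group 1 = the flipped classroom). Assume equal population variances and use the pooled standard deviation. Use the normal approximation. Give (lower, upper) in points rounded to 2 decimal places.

s_p = √[((n₁−1)s₁² + (n₂−1)s₂²)/(n₁+n₂−2)] = √[(96·7² + 36·7²)/132] = 7.0000.
SE = 7.0000·√(1/97 + 1/37) = 1.3526.
With z* = 2.576, margin = 2.576 × 1.3526 = 3.4843.
x̄₁ − x̄₂ = 78.8 − 74.3 = 4.5000; interval 4.5000 ± 3.4843 = (1.02, 7.98).

(1.02, 7.98)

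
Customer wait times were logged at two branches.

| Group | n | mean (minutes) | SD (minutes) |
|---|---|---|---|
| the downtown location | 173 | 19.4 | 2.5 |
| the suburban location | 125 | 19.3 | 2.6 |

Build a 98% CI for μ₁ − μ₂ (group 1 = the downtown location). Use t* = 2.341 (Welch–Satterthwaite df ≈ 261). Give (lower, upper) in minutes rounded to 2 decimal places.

SE₁ = s₁/√n₁ = 2.5/√173 = 0.1901; SE₂ = 2.6/√125 = 0.2326.
Independent samples, unequal variances: SE_diff = √(SE₁² + SE₂²) = √(0.03613801 + 0.05410276) = 0.3004.
t* = 2.341, so margin of error = 2.341 × 0.3004 = 0.7032.
Difference in means = 19.4 − 19.3 = 0.1000.
0.1000 ± 0.7032 → (-0.60, 0.80).

(-0.60, 0.80)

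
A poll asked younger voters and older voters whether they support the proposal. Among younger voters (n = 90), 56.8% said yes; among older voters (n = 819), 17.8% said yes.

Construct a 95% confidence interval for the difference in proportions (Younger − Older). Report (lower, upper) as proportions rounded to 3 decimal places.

(0.284, 0.496)

Each SE is √(p̂(1−p̂)/n): √(0.5680·0.4320/90) = 0.05221 and √(0.1780·0.8220/819) = 0.01337.
SE(p̂₁ − p̂₂) = √(SE₁² + SE₂²) = √(0.0027258841 + 0.0001787569) = 0.05389, since the two samples are independent.
At 95% confidence z* = 1.960; margin = 1.960 × 0.05389 = 0.10562.
The difference is 0.5680 − 0.1780 = 0.3900, so the interval is 0.3900 ± 0.10562 = (0.284, 0.496).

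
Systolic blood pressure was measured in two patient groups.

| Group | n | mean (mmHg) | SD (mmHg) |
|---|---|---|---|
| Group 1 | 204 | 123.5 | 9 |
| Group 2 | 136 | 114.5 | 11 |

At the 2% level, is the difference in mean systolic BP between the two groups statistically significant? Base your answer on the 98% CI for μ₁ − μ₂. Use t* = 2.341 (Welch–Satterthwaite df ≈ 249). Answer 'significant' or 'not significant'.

significant

SE₁ = s₁/√n₁ = 9/√204 = 0.6301; SE₂ = 11/√136 = 0.9432.
Independent samples, unequal variances: SE_diff = √(SE₁² + SE₂²) = √(0.39702601 + 0.88962624) = 1.1343.
t* = 2.341, so margin of error = 2.341 × 1.1343 = 2.6554.
Difference in means = 123.5 − 114.5 = 9.0000.
9.0000 ± 2.6554 → (6.3446, 11.6554).
The interval (6.3446, 11.6554) does not contain 0, so the difference is significant.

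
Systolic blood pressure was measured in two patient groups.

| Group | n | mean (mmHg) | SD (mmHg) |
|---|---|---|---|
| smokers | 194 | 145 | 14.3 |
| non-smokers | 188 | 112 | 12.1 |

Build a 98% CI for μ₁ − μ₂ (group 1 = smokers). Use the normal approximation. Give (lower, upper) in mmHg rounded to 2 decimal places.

(29.85, 36.15)

Standard errors of each mean: 14.3/√194 = 1.0267 and 12.1/√188 = 0.8825.
SE(x̄₁ − x̄₂) = √(1.0267² + 0.8825²) = 1.3539 for independent samples with unequal variances.
With z* = 2.326, the margin is 2.326 × 1.3539 = 3.1492.
x̄₁ − x̄₂ = 145 − 112 = 33.0000; the interval is 33.0000 ± 3.1492 = (29.85, 36.15).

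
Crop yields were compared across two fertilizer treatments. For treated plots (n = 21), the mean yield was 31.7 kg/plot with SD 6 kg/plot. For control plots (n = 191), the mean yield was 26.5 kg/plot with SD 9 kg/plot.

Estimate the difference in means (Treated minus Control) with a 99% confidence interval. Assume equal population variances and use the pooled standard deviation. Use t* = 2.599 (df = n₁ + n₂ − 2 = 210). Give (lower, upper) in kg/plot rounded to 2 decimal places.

Pooled variance s_p² = [20·6² + 190·9²] / (21+191−2) = 76.7143, so s_p = 8.7587.
SE_diff = s_p·√(1/n₁ + 1/n₂) = 8.7587·√(1/21 + 1/191) = 2.0136.
t* = 2.599; margin = 2.599 × 2.0136 = 5.2333.
Difference = 31.7 − 26.5 = 5.2000.
5.2000 ± 5.2333 → (-0.03, 10.43).

(-0.03, 10.43)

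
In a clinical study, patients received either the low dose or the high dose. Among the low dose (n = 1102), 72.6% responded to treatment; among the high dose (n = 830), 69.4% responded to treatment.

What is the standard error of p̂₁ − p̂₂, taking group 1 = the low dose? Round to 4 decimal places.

0.0209

SE₁ = √(p̂₁(1−p̂₁)/n₁) = √(0.7260·0.2740/1102) = 0.01344; SE₂ = √(0.6940·0.3060/830) = 0.01600.
Independent samples: SE of the difference = √(SE₁² + SE₂²) = √(0.0001806336 + 0.000256) = 0.02090.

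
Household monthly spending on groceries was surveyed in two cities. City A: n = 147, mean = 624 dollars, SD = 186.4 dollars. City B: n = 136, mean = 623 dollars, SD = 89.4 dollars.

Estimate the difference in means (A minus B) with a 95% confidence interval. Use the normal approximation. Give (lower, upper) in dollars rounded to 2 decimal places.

SE₁ = s₁/√n₁ = 186.4/√147 = 15.3740; SE₂ = 89.4/√136 = 7.6660.
Independent samples, unequal variances: SE_diff = √(SE₁² + SE₂²) = √(236.359876 + 58.767556) = 17.1793.
z* = 1.960, so margin of error = 1.960 × 17.1793 = 33.6714.
Difference in means = 624 − 623 = 1.0000.
1.0000 ± 33.6714 → (-32.67, 34.67).

(-32.67, 34.67)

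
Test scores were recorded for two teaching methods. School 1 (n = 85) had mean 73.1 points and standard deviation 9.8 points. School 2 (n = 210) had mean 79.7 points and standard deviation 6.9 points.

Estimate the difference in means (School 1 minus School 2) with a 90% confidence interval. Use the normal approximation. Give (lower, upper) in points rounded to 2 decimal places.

Per-group SEs: s₁/√n₁ = 9.8/√85 = 1.0630, s₂/√n₂ = 6.9/√210 = 0.4761.
Unpooled SE of the difference: √(1.129969 + 0.22667121) = 1.1647.
Margin of error = z* · SE = 1.645 × 1.1647 = 1.9159.
x̄₁ − x̄₂ = 73.1 − 79.7 = -6.6000.
CI: -6.6000 ± 1.9159 = (-8.52, -4.68).

(-8.52, -4.68)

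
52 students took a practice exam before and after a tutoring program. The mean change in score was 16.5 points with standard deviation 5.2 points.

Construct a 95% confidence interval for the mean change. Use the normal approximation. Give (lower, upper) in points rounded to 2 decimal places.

This is a matched-pairs design, so SE = s_d/√n = 5.2/√52 = 0.7211.
Margin = 1.960 × 0.7211 = 1.4134; the interval is 16.5 ± 1.4134 = (15.09, 17.91).

(15.09, 17.91)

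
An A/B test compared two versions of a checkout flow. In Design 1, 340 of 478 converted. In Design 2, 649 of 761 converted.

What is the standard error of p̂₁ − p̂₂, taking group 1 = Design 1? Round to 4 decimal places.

p̂₁ = 340/478 = 0.7113 and p̂₂ = 649/761 = 0.8528.
SE₁ = √(p̂₁(1−p̂₁)/n₁) = √(0.7113·0.2887/478) = 0.02073; SE₂ = √(0.8528·0.1472/761) = 0.01284.
Independent samples: SE of the difference = √(SE₁² + SE₂²) = √(0.0004297329 + 0.0001648656) = 0.02438.

0.0244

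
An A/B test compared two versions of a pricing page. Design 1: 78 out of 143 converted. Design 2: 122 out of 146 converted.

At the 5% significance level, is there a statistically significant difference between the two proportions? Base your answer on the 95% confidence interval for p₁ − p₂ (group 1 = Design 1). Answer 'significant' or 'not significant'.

Sample proportions: 78/143 = 0.5455, 122/146 = 0.8356.
Each SE is √(p̂(1−p̂)/n): √(0.5455·0.4545/143) = 0.04164 and √(0.8356·0.1644/146) = 0.03067.
SE(p̂₁ − p̂₂) = √(SE₁² + SE₂²) = √(0.0017338896 + 0.0009406489) = 0.05172, since the two samples are independent.
At 95% confidence z* = 1.960; margin = 1.960 × 0.05172 = 0.10137.
The difference is 0.5455 − 0.8356 = -0.2901, so the interval is -0.2901 ± 0.10137 = (-0.39147, -0.18873).
The interval (-0.39147, -0.18873) does not contain 0, so the difference is significant.

significant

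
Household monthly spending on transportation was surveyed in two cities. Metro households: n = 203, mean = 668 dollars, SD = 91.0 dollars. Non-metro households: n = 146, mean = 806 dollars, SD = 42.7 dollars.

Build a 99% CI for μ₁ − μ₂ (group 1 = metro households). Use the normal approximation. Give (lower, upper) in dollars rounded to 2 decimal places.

(-156.80, -119.20)

SE₁ = s₁/√n₁ = 91.0/√203 = 6.3869; SE₂ = 42.7/√146 = 3.5339.
Independent samples, unequal variances: SE_diff = √(SE₁² + SE₂²) = √(40.79249161 + 12.48844921) = 7.2994.
z* = 2.576, so margin of error = 2.576 × 7.2994 = 18.8033.
Difference in means = 668 − 806 = -138.0000.
-138.0000 ± 18.8033 → (-156.80, -119.20).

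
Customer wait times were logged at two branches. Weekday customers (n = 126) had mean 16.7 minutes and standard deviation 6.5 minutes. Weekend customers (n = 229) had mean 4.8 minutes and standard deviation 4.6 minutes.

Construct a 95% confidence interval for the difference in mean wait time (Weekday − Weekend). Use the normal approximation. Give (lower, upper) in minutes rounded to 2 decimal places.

(10.62, 13.18)

SE₁ = s₁/√n₁ = 6.5/√126 = 0.5791; SE₂ = 4.6/√229 = 0.3040.
Independent samples, unequal variances: SE_diff = √(SE₁² + SE₂²) = √(0.33535681 + 0.092416) = 0.6540.
z* = 1.960, so margin of error = 1.960 × 0.6540 = 1.2818.
Difference in means = 16.7 − 4.8 = 11.9000.
11.9000 ± 1.2818 → (10.62, 13.18).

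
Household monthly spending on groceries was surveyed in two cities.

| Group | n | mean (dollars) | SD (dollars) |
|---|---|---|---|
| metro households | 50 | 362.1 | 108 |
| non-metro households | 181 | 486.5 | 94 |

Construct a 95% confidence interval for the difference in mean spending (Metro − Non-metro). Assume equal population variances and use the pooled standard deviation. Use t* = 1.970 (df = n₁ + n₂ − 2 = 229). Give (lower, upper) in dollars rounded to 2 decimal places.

(-154.98, -93.82)

s_p = √[((n₁−1)s₁² + (n₂−1)s₂²)/(n₁+n₂−2)] = √[(49·108² + 180·94²)/229] = 97.1654.
SE = 97.1654·√(1/50 + 1/181) = 15.5236.
With t* = 1.970, margin = 1.970 × 15.5236 = 30.5815.
x̄₁ − x̄₂ = 362.1 − 486.5 = -124.4000; interval -124.4000 ± 30.5815 = (-154.98, -93.82).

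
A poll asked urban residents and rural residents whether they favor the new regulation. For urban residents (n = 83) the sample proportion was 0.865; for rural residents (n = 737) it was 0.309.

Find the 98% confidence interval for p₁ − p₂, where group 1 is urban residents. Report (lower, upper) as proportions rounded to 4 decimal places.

The two standard errors are √(0.8650×0.1350/83) = 0.03751 and √(0.3090×0.6910/737) = 0.01702.
Because the samples are independent, SE_diff = √(0.03751² + 0.01702²) = 0.04119.
Using z* = 2.326 for 98%, ME = 2.326 × 0.04119 = 0.09581.
p̂₁ − p̂₂ = 0.5560; interval 0.5560 ± 0.09581 gives (0.4602, 0.6518).

(0.4602, 0.6518)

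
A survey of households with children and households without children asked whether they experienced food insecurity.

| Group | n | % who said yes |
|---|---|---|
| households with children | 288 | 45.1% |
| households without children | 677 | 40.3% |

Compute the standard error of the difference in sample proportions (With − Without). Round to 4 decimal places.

0.0349

The two standard errors are √(0.4510×0.5490/288) = 0.02932 and √(0.4030×0.5970/677) = 0.01885.
Because the samples are independent, SE_diff = √(0.02932² + 0.01885²) = 0.03486.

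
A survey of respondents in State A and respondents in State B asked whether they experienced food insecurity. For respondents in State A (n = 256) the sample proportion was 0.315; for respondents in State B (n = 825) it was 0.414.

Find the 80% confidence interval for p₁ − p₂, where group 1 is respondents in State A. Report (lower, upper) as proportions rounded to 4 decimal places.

(-0.1422, -0.0558)

The two standard errors are √(0.3150×0.6850/256) = 0.02903 and √(0.4140×0.5860/825) = 0.01715.
Because the samples are independent, SE_diff = √(0.02903² + 0.01715²) = 0.03372.
Using z* = 1.282 for 80%, ME = 1.282 × 0.03372 = 0.04323.
p̂₁ − p̂₂ = -0.0990; interval -0.0990 ± 0.04323 gives (-0.1422, -0.0558).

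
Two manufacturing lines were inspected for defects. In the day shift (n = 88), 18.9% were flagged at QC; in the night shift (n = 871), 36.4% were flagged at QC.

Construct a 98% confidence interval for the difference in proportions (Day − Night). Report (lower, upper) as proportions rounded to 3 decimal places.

(-0.279, -0.071)

The two standard errors are √(0.1890×0.8110/88) = 0.04173 and √(0.3640×0.6360/871) = 0.01630.
Because the samples are independent, SE_diff = √(0.04173² + 0.01630²) = 0.04480.
Using z* = 2.326 for 98%, ME = 2.326 × 0.04480 = 0.10420.
p̂₁ − p̂₂ = -0.1750; interval -0.1750 ± 0.10420 gives (-0.279, -0.071).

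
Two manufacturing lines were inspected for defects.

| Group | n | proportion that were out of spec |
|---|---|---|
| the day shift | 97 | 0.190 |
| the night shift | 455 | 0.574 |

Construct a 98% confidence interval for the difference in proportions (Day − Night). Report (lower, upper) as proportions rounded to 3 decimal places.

(-0.491, -0.277)

The two standard errors are √(0.1900×0.8100/97) = 0.03983 and √(0.5740×0.4260/455) = 0.02318.
Because the samples are independent, SE_diff = √(0.03983² + 0.02318²) = 0.04608.
Using z* = 2.326 for 98%, ME = 2.326 × 0.04608 = 0.10718.
p̂₁ − p̂₂ = -0.3840; interval -0.3840 ± 0.10718 gives (-0.491, -0.277).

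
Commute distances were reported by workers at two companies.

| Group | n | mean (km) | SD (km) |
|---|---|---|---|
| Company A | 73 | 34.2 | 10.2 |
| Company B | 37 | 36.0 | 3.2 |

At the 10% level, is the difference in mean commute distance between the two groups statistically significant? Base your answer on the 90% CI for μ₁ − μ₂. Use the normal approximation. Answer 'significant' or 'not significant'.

Standard errors of each mean: 10.2/√73 = 1.1938 and 3.2/√37 = 0.5261.
SE(x̄₁ − x̄₂) = √(1.1938² + 0.5261²) = 1.3046 for independent samples with unequal variances.
With z* = 1.645, the margin is 1.645 × 1.3046 = 2.1461.
x̄₁ − x̄₂ = 34.2 − 36.0 = -1.8000; the interval is -1.8000 ± 2.1461 = (-3.9461, 0.3461).
The interval (-3.9461, 0.3461) contains 0, so the difference is not significant.

not significant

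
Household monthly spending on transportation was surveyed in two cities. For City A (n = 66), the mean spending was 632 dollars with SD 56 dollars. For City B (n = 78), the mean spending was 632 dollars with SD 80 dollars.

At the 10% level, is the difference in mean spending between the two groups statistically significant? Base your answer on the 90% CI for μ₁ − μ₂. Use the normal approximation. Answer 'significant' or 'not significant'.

Per-group SEs: s₁/√n₁ = 56/√66 = 6.8931, s₂/√n₂ = 80/√78 = 9.0582.
Unpooled SE of the difference: √(47.51482761 + 82.05098724) = 11.3827.
Margin of error = z* · SE = 1.645 × 11.3827 = 18.7245.
x̄₁ − x̄₂ = 632 − 632 = 0.0000.
CI: 0.0000 ± 18.7245 = (-18.7245, 18.7245).
The interval (-18.7245, 18.7245) contains 0, so the difference is not significant.

not significant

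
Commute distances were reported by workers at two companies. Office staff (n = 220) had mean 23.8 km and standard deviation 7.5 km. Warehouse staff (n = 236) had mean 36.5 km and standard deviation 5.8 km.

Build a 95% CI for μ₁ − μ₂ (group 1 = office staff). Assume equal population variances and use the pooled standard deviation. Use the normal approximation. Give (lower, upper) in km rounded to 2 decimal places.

(-13.93, -11.47)

s_p = √[((n₁−1)s₁² + (n₂−1)s₂²)/(n₁+n₂−2)] = √[(219·7.5² + 235·5.8²)/454] = 6.6743.
SE = 6.6743·√(1/220 + 1/236) = 0.6255.
With z* = 1.960, margin = 1.960 × 0.6255 = 1.2260.
x̄₁ − x̄₂ = 23.8 − 36.5 = -12.7000; interval -12.7000 ± 1.2260 = (-13.93, -11.47).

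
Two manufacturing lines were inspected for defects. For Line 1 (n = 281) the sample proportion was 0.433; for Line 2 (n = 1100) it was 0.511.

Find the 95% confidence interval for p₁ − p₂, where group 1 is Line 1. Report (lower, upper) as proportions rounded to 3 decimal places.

Each SE is √(p̂(1−p̂)/n): √(0.4330·0.5670/281) = 0.02956 and √(0.5110·0.4890/1100) = 0.01507.
SE(p̂₁ − p̂₂) = √(SE₁² + SE₂²) = √(0.0008737936 + 0.0002271049) = 0.03318, since the two samples are independent.
At 95% confidence z* = 1.960; margin = 1.960 × 0.03318 = 0.06503.
The difference is 0.4330 − 0.5110 = -0.0780, so the interval is -0.0780 ± 0.06503 = (-0.143, -0.013).

(-0.143, -0.013)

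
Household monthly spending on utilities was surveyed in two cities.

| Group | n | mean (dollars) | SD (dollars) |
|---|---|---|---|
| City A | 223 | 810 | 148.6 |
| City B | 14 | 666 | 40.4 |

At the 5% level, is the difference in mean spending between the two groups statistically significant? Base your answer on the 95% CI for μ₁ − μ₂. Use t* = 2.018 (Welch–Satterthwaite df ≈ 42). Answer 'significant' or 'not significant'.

significant

SE₁ = s₁/√n₁ = 148.6/√223 = 9.9510; SE₂ = 40.4/√14 = 10.7974.
Independent samples, unequal variances: SE_diff = √(SE₁² + SE₂²) = √(99.022401 + 116.58384676) = 14.6835.
t* = 2.018, so margin of error = 2.018 × 14.6835 = 29.6313.
Difference in means = 810 − 666 = 144.0000.
144.0000 ± 29.6313 → (114.3687, 173.6313).
The interval (114.3687, 173.6313) does not contain 0, so the difference is significant.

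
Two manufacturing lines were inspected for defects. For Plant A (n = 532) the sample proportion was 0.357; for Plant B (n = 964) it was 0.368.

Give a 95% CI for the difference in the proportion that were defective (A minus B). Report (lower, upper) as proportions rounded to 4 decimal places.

(-0.0618, 0.0398)

The two standard errors are √(0.3570×0.6430/532) = 0.02077 and √(0.3680×0.6320/964) = 0.01553.
Because the samples are independent, SE_diff = √(0.02077² + 0.01553²) = 0.02593.
Using z* = 1.960 for 95%, ME = 1.960 × 0.02593 = 0.05082.
p̂₁ − p̂₂ = -0.0110; interval -0.0110 ± 0.05082 gives (-0.0618, 0.0398).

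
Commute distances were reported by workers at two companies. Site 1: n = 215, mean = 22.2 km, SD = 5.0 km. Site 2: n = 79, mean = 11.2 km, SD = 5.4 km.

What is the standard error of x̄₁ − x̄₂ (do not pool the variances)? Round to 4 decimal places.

0.6967

Per-group SEs: s₁/√n₁ = 5.0/√215 = 0.3410, s₂/√n₂ = 5.4/√79 = 0.6075.
Unpooled SE of the difference: √(0.116281 + 0.36905625) = 0.6967.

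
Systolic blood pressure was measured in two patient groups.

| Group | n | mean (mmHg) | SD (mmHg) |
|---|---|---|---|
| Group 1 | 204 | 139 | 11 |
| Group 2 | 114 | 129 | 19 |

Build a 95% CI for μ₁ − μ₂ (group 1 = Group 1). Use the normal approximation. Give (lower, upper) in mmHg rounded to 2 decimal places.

Standard errors of each mean: 11/√204 = 0.7702 and 19/√114 = 1.7795.
SE(x̄₁ − x̄₂) = √(0.7702² + 1.7795²) = 1.9390 for independent samples with unequal variances.
With z* = 1.960, the margin is 1.960 × 1.9390 = 3.8004.
x̄₁ − x̄₂ = 139 − 129 = 10.0000; the interval is 10.0000 ± 3.8004 = (6.20, 13.80).

(6.20, 13.80)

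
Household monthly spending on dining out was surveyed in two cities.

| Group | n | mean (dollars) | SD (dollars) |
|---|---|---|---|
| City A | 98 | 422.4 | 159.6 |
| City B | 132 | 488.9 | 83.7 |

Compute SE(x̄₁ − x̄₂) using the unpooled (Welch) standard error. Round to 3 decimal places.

17.692

SE₁ = s₁/√n₁ = 159.6/√98 = 16.1220; SE₂ = 83.7/√132 = 7.2851.
Independent samples, unequal variances: SE_diff = √(SE₁² + SE₂²) = √(259.918884 + 53.07268201) = 17.6916.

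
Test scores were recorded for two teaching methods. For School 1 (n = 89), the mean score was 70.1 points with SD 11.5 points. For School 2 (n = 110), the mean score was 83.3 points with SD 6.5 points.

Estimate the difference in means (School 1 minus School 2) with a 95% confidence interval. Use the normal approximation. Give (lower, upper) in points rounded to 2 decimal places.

(-15.88, -10.52)

SE₁ = s₁/√n₁ = 11.5/√89 = 1.2190; SE₂ = 6.5/√110 = 0.6198.
Independent samples, unequal variances: SE_diff = √(SE₁² + SE₂²) = √(1.485961 + 0.38415204) = 1.3675.
z* = 1.960, so margin of error = 1.960 × 1.3675 = 2.6803.
Difference in means = 70.1 − 83.3 = -13.2000.
-13.2000 ± 2.6803 → (-15.88, -10.52).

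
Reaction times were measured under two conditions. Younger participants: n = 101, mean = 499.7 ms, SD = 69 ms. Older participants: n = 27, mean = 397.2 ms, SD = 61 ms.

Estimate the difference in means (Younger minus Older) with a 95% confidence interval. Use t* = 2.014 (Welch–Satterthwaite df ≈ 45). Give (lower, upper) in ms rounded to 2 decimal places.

SE₁ = s₁/√n₁ = 69/√101 = 6.8658; SE₂ = 61/√27 = 11.7395.
Independent samples, unequal variances: SE_diff = √(SE₁² + SE₂²) = √(47.13920964 + 137.81586025) = 13.5998.
t* = 2.014, so margin of error = 2.014 × 13.5998 = 27.3900.
Difference in means = 499.7 − 397.2 = 102.5000.
102.5000 ± 27.3900 → (75.11, 129.89).

(75.11, 129.89)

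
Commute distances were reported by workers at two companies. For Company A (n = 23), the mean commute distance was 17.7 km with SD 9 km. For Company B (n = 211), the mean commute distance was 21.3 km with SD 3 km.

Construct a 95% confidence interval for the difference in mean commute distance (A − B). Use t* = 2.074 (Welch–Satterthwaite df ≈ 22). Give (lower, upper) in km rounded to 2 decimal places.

(-7.52, 0.32)

SE₁ = s₁/√n₁ = 9/√23 = 1.8766; SE₂ = 3/√211 = 0.2065.
Independent samples, unequal variances: SE_diff = √(SE₁² + SE₂²) = √(3.52162756 + 0.04264225) = 1.8879.
t* = 2.074, so margin of error = 2.074 × 1.8879 = 3.9155.
Difference in means = 17.7 − 21.3 = -3.6000.
-3.6000 ± 3.9155 → (-7.52, 0.32).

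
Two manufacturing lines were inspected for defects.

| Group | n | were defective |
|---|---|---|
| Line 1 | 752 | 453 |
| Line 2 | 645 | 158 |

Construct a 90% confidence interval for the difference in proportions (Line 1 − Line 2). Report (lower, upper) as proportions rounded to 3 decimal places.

Sample proportions: 453/752 = 0.6024, 158/645 = 0.2450.
Each SE is √(p̂(1−p̂)/n): √(0.6024·0.3976/752) = 0.01785 and √(0.2450·0.7550/645) = 0.01693.
SE(p̂₁ − p̂₂) = √(SE₁² + SE₂²) = √(0.0003186225 + 0.0002866249) = 0.02460, since the two samples are independent.
At 90% confidence z* = 1.645; margin = 1.645 × 0.02460 = 0.04047.
The difference is 0.6024 − 0.2450 = 0.3574, so the interval is 0.3574 ± 0.04047 = (0.317, 0.398).

(0.317, 0.398)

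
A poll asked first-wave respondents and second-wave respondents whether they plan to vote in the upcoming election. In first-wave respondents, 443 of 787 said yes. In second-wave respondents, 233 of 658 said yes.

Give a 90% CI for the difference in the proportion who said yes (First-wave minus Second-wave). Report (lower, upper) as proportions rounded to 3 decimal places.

Sample proportions: 443/787 = 0.5629, 233/658 = 0.3541.
Each SE is √(p̂(1−p̂)/n): √(0.5629·0.4371/787) = 0.01768 and √(0.3541·0.6459/658) = 0.01864.
SE(p̂₁ − p̂₂) = √(SE₁² + SE₂²) = √(0.0003125824 + 0.0003474496) = 0.02569, since the two samples are independent.
At 90% confidence z* = 1.645; margin = 1.645 × 0.02569 = 0.04226.
The difference is 0.5629 − 0.3541 = 0.2088, so the interval is 0.2088 ± 0.04226 = (0.167, 0.251).

(0.167, 0.251)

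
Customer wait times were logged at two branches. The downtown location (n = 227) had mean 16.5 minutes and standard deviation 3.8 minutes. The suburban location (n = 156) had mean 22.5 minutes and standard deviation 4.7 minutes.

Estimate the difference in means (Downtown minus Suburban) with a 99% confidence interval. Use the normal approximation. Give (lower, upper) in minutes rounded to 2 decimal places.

(-7.17, -4.83)

Standard errors of each mean: 3.8/√227 = 0.2522 and 4.7/√156 = 0.3763.
SE(x̄₁ − x̄₂) = √(0.2522² + 0.3763²) = 0.4530 for independent samples with unequal variances.
With z* = 2.576, the margin is 2.576 × 0.4530 = 1.1669.
x̄₁ − x̄₂ = 16.5 − 22.5 = -6.0000; the interval is -6.0000 ± 1.1669 = (-7.17, -4.83).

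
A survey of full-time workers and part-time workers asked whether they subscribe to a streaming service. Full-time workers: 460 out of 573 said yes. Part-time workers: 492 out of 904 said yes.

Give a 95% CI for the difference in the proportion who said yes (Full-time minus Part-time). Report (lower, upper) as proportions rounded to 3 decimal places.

First, p̂₁ = 460/573 = 0.8028; p̂₂ = 492/904 = 0.5442.
The two standard errors are √(0.8028×0.1972/573) = 0.01662 and √(0.5442×0.4558/904) = 0.01656.
Because the samples are independent, SE_diff = √(0.01662² + 0.01656²) = 0.02346.
Using z* = 1.960 for 95%, ME = 1.960 × 0.02346 = 0.04598.
p̂₁ − p̂₂ = 0.2586; interval 0.2586 ± 0.04598 gives (0.213, 0.305).

(0.213, 0.305)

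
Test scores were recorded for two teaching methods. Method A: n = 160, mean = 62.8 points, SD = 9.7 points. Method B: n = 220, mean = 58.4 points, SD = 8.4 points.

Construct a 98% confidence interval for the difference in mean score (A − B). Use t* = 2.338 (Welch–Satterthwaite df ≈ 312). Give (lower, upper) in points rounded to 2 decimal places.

Standard errors of each mean: 9.7/√160 = 0.7669 and 8.4/√220 = 0.5663.
SE(x̄₁ − x̄₂) = √(0.7669² + 0.5663²) = 0.9533 for independent samples with unequal variances.
With t* = 2.338, the margin is 2.338 × 0.9533 = 2.2288.
x̄₁ − x̄₂ = 62.8 − 58.4 = 4.4000; the interval is 4.4000 ± 2.2288 = (2.17, 6.63).

(2.17, 6.63)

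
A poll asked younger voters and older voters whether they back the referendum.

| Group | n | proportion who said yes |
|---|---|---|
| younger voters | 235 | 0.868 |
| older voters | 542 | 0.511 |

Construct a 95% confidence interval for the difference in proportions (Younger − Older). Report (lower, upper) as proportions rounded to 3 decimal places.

The two standard errors are √(0.8680×0.1320/235) = 0.02208 and √(0.5110×0.4890/542) = 0.02147.
Because the samples are independent, SE_diff = √(0.02208² + 0.02147²) = 0.03080.
Using z* = 1.960 for 95%, ME = 1.960 × 0.03080 = 0.06037.
p̂₁ − p̂₂ = 0.3570; interval 0.3570 ± 0.06037 gives (0.297, 0.417).

(0.297, 0.417)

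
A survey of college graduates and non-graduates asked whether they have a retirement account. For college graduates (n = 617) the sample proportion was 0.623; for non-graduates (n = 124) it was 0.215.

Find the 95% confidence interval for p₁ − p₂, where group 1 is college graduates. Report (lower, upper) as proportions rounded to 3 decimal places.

(0.326, 0.490)

The two standard errors are √(0.6230×0.3770/617) = 0.01951 and √(0.2150×0.7850/124) = 0.03689.
Because the samples are independent, SE_diff = √(0.01951² + 0.03689²) = 0.04173.
Using z* = 1.960 for 95%, ME = 1.960 × 0.04173 = 0.08179.
p̂₁ − p̂₂ = 0.4080; interval 0.4080 ± 0.08179 gives (0.326, 0.490).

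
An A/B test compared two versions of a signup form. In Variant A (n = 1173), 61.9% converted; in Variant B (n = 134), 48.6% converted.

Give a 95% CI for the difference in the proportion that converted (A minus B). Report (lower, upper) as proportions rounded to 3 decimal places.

Each SE is √(p̂(1−p̂)/n): √(0.6190·0.3810/1173) = 0.01418 and √(0.4860·0.5140/134) = 0.04318.
SE(p̂₁ − p̂₂) = √(SE₁² + SE₂²) = √(0.0002010724 + 0.0018645124) = 0.04545, since the two samples are independent.
At 95% confidence z* = 1.960; margin = 1.960 × 0.04545 = 0.08908.
The difference is 0.6190 − 0.4860 = 0.1330, so the interval is 0.1330 ± 0.08908 = (0.044, 0.222).

(0.044, 0.222)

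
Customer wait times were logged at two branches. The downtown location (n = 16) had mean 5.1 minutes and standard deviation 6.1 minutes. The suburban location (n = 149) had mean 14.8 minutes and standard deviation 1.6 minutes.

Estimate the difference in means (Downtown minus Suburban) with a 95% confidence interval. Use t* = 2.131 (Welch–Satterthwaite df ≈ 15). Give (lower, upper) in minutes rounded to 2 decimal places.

(-12.96, -6.44)

Standard errors of each mean: 6.1/√16 = 1.5250 and 1.6/√149 = 0.1311.
SE(x̄₁ − x̄₂) = √(1.5250² + 0.1311²) = 1.5306 for independent samples with unequal variances.
With t* = 2.131, the margin is 2.131 × 1.5306 = 3.2617.
x̄₁ − x̄₂ = 5.1 − 14.8 = -9.7000; the interval is -9.7000 ± 3.2617 = (-12.96, -6.44).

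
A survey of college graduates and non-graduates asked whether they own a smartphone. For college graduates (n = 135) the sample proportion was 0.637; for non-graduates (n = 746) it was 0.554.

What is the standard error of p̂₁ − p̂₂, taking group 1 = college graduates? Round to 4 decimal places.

The two standard errors are √(0.6370×0.3630/135) = 0.04139 and √(0.5540×0.4460/746) = 0.01820.
Because the samples are independent, SE_diff = √(0.04139² + 0.01820²) = 0.04521.

0.0452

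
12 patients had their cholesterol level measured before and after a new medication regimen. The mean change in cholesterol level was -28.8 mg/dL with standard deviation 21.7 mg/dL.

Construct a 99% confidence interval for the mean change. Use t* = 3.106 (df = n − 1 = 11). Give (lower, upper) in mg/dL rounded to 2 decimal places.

(-48.26, -9.34)

Paired design: SE = s_d/√n = 21.7/√12 = 6.2643.
t* = 3.106; margin of error = 3.106 × 6.2643 = 19.4569.
-28.8 ± 19.4569 → (-48.26, -9.34).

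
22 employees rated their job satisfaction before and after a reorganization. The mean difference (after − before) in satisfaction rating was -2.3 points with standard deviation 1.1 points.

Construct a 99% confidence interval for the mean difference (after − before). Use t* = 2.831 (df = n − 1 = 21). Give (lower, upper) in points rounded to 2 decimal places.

Paired design: SE = s_d/√n = 1.1/√22 = 0.2345.
t* = 2.831; margin of error = 2.831 × 0.2345 = 0.6639.
-2.3 ± 0.6639 → (-2.96, -1.64).

(-2.96, -1.64)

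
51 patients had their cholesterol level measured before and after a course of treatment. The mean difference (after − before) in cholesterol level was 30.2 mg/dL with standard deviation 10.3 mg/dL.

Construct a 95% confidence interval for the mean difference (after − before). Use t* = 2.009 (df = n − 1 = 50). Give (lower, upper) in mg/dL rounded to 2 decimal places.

This is a matched-pairs design, so SE = s_d/√n = 10.3/√51 = 1.4423.
Margin = 2.009 × 1.4423 = 2.8976; the interval is 30.2 ± 2.8976 = (27.30, 33.10).

(27.30, 33.10)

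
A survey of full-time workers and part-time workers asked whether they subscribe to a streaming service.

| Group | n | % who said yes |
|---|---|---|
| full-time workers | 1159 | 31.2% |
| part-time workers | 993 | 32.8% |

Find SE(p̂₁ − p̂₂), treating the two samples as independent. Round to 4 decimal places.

Each SE is √(p̂(1−p̂)/n): √(0.3120·0.6880/1159) = 0.01361 and √(0.3280·0.6720/993) = 0.01490.
SE(p̂₁ − p̂₂) = √(SE₁² + SE₂²) = √(0.0001852321 + 0.00022201) = 0.02018, since the two samples are independent.

0.0202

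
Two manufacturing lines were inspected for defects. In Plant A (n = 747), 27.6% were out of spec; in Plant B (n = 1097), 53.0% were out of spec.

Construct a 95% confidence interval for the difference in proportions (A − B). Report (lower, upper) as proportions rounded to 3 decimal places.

The two standard errors are √(0.2760×0.7240/747) = 0.01636 and √(0.5300×0.4700/1097) = 0.01507.
Because the samples are independent, SE_diff = √(0.01636² + 0.01507²) = 0.02224.
Using z* = 1.960 for 95%, ME = 1.960 × 0.02224 = 0.04359.
p̂₁ − p̂₂ = -0.2540; interval -0.2540 ± 0.04359 gives (-0.298, -0.210).

(-0.298, -0.210)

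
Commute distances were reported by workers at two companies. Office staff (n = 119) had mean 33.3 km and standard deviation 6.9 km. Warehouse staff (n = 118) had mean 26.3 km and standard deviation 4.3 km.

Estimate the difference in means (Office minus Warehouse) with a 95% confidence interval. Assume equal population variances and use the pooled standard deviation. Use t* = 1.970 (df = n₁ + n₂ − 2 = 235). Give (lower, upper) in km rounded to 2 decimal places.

(5.53, 8.47)

Pooled variance s_p² = [118·6.9² + 117·4.3²] / (119+118−2) = 33.1120, so s_p = 5.7543.
SE_diff = s_p·√(1/n₁ + 1/n₂) = 5.7543·√(1/119 + 1/118) = 0.7476.
t* = 1.970; margin = 1.970 × 0.7476 = 1.4728.
Difference = 33.3 − 26.3 = 7.0000.
7.0000 ± 1.4728 → (5.53, 8.47).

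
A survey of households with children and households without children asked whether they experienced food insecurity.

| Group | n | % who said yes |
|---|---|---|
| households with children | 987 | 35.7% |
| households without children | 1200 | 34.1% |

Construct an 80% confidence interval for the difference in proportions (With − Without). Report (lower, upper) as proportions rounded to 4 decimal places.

(-0.0103, 0.0423)

Each SE is √(p̂(1−p̂)/n): √(0.3570·0.6430/987) = 0.01525 and √(0.3410·0.6590/1200) = 0.01368.
SE(p̂₁ − p̂₂) = √(SE₁² + SE₂²) = √(0.0002325625 + 0.0001871424) = 0.02049, since the two samples are independent.
At 80% confidence z* = 1.282; margin = 1.282 × 0.02049 = 0.02627.
The difference is 0.3570 − 0.3410 = 0.0160, so the interval is 0.0160 ± 0.02627 = (-0.0103, 0.0423).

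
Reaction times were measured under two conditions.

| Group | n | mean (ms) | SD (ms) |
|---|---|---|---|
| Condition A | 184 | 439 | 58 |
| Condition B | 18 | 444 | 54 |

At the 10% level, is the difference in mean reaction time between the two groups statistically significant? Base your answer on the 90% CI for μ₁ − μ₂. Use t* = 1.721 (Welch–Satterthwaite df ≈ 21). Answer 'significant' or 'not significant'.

not significant

Standard errors of each mean: 58/√184 = 4.2758 and 54/√18 = 12.7279.
SE(x̄₁ − x̄₂) = √(4.2758² + 12.7279²) = 13.4269 for independent samples with unequal variances.
With t* = 1.721, the margin is 1.721 × 13.4269 = 23.1077.
x̄₁ − x̄₂ = 439 − 444 = -5.0000; the interval is -5.0000 ± 23.1077 = (-28.1077, 18.1077).
The interval (-28.1077, 18.1077) contains 0, so the difference is not significant.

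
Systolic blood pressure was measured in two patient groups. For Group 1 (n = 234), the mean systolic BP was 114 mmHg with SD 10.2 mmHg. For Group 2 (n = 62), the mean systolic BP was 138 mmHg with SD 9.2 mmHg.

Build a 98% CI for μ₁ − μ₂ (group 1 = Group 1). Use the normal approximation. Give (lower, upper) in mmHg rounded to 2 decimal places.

(-27.13, -20.87)

SE₁ = s₁/√n₁ = 10.2/√234 = 0.6668; SE₂ = 9.2/√62 = 1.1684.
Independent samples, unequal variances: SE_diff = √(SE₁² + SE₂²) = √(0.44462224 + 1.36515856) = 1.3453.
z* = 2.326, so margin of error = 2.326 × 1.3453 = 3.1292.
Difference in means = 114 − 138 = -24.0000.
-24.0000 ± 3.1292 → (-27.13, -20.87).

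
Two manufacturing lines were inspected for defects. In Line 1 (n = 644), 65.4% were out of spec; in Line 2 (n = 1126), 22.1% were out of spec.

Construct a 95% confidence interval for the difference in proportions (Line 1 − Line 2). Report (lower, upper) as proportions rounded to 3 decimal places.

The two standard errors are √(0.6540×0.3460/644) = 0.01874 and √(0.2210×0.7790/1126) = 0.01237.
Because the samples are independent, SE_diff = √(0.01874² + 0.01237²) = 0.02245.
Using z* = 1.960 for 95%, ME = 1.960 × 0.02245 = 0.04400.
p̂₁ − p̂₂ = 0.4330; interval 0.4330 ± 0.04400 gives (0.389, 0.477).

(0.389, 0.477)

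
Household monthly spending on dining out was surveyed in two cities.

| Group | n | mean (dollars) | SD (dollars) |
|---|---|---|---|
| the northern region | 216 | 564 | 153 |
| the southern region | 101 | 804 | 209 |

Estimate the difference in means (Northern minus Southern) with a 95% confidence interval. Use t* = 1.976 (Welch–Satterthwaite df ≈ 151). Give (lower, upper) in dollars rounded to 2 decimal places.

(-285.95, -194.05)

Per-group SEs: s₁/√n₁ = 153/√216 = 10.4103, s₂/√n₂ = 209/√101 = 20.7963.
Unpooled SE of the difference: √(108.37434609 + 432.48609369) = 23.2564.
Margin of error = t* · SE = 1.976 × 23.2564 = 45.9546.
x̄₁ − x̄₂ = 564 − 804 = -240.0000.
CI: -240.0000 ± 45.9546 = (-285.95, -194.05).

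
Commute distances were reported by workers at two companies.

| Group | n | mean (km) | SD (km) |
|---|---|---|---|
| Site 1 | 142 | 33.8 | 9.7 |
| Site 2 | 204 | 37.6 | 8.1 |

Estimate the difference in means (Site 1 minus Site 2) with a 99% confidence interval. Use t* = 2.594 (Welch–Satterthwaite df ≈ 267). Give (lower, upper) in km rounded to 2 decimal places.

(-6.37, -1.23)

SE₁ = s₁/√n₁ = 9.7/√142 = 0.8140; SE₂ = 8.1/√204 = 0.5671.
Independent samples, unequal variances: SE_diff = √(SE₁² + SE₂²) = √(0.662596 + 0.32160241) = 0.9921.
t* = 2.594, so margin of error = 2.594 × 0.9921 = 2.5735.
Difference in means = 33.8 − 37.6 = -3.8000.
-3.8000 ± 2.5735 → (-6.37, -1.23).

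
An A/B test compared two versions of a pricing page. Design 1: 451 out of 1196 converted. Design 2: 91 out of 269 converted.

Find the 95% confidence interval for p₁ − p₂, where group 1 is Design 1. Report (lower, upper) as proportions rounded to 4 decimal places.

p̂₁ = 451/1196 = 0.3771 and p̂₂ = 91/269 = 0.3383.
SE₁ = √(p̂₁(1−p̂₁)/n₁) = √(0.3771·0.6229/1196) = 0.01401; SE₂ = √(0.3383·0.6617/269) = 0.02885.
Independent samples: SE of the difference = √(SE₁² + SE₂²) = √(0.0001962801 + 0.0008323225) = 0.03207.
z* for 95% confidence is 1.960, so the margin of error is 1.960 × 0.03207 = 0.06286.
Point estimate p̂₁ − p̂₂ = 0.3771 − 0.3383 = 0.0388.
0.0388 ± 0.06286 → (-0.0241, 0.1017).

(-0.0241, 0.1017)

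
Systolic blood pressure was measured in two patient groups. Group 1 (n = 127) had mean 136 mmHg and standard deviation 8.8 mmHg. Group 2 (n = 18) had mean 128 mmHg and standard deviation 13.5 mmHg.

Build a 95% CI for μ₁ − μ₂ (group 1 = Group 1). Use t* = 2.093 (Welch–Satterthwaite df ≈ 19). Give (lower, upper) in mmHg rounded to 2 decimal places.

Per-group SEs: s₁/√n₁ = 8.8/√127 = 0.7809, s₂/√n₂ = 13.5/√18 = 3.1820.
Unpooled SE of the difference: √(0.60980481 + 10.125124) = 3.2764.
Margin of error = t* · SE = 2.093 × 3.2764 = 6.8575.
x̄₁ − x̄₂ = 136 − 128 = 8.0000.
CI: 8.0000 ± 6.8575 = (1.14, 14.86).

(1.14, 14.86)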